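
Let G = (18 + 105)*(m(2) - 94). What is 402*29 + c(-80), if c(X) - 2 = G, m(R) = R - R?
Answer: 98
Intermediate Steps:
m(R) = 0
G = -11562 (G = (18 + 105)*(0 - 94) = 123*(-94) = -11562)
c(X) = -11560 (c(X) = 2 - 11562 = -11560)
402*29 + c(-80) = 402*29 - 11560 = 11658 - 11560 = 98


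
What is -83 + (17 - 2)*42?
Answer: 547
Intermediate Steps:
-83 + (17 - 2)*42 = -83 + 15*42 = -83 + 630 = 547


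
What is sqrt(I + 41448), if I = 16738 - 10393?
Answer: sqrt(47793) ≈ 218.62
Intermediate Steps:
I = 6345
sqrt(I + 41448) = sqrt(6345 + 41448) = sqrt(47793)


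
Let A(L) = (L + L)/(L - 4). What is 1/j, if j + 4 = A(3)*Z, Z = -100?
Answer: 1/596 ≈ 0.0016779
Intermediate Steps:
A(L) = 2*L/(-4 + L) (A(L) = (2*L)/(-4 + L) = 2*L/(-4 + L))
j = 596 (j = -4 + (2*3/(-4 + 3))*(-100) = -4 + (2*3/(-1))*(-100) = -4 + (2*3*(-1))*(-100) = -4 - 6*(-100) = -4 + 600 = 596)
1/j = 1/596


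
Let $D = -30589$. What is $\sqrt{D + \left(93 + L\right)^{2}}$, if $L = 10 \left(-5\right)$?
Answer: $2 i \sqrt{7185} \approx 169.53 i$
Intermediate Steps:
$L = -50$
$\sqrt{D + \left(93 + L\right)^{2}} = \sqrt{-30589 + \left(93 - 50\right)^{2}} = \sqrt{-30589 + 43^{2}} = \sqrt{-30589 + 1849} = \sqrt{-28740} = 2 i \sqrt{7185}$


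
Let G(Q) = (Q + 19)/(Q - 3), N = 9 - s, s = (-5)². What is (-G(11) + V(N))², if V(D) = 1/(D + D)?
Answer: 14641/1024 ≈ 14.298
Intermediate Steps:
s = 25
N = -16 (N = 9 - 1*25 = 9 - 25 = -16)
G(Q) = (19 + Q)/(-3 + Q)
V(D) = 1/(2*D)
(-G(11) + V(N))² = (-(19 + 11)/(-3 + 11) + (½)/(-16))² = (-30/8 + (½)*(-1/16))² = (-30/8 - 1/32)² = (-1*15/4 - 1/32)² = (-15/4 - 1/32)² = (-121/32)² = 14641/1024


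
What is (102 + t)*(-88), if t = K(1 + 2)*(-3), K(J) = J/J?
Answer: -8712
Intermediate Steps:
K(J) = 1
t = -3 (t = 1*(-3) = -3)
(102 + t)*(-88) = (102 - 3)*(-88) = 99*(-88) = -8712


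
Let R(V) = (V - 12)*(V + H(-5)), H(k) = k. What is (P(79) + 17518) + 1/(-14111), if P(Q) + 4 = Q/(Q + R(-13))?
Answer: 130738202806/7464719 ≈ 17514.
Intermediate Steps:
R(V) = (-12 + V)*(-5 + V) (R(V) = (V - 12)*(V - 5) = (-12 + V)*(-5 + V))
P(Q) = -4 + Q/(450 + Q) (P(Q) = -4 + Q/(Q + (60 + (-13)**2 - 17*(-13))) = -4 + Q/(Q + (60 + 169 + 221)) = -4 + Q/(Q + 450) = -4 + Q/(450 + Q))
(P(79) + 17518) + 1/(-14111) = (3*(-600 - 1*79)/(450 + 79) + 17518) + 1/(-14111) = (3*(-600 - 79)/529 + 17518) - 1/14111 = (3*(1/529)*(-679) + 17518) - 1/14111 = (-2037/529 + 17518) - 1/14111 = 9264985/529 - 1/14111 = 130738202806/7464719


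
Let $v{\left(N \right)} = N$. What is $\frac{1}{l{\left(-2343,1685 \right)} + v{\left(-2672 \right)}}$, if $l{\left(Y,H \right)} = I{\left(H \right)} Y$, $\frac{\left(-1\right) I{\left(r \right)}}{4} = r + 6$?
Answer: $\frac{1}{15845380} \approx 6.311 \cdot 10^{-8}$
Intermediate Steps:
$I{\left(r \right)} = -24 - 4 r$ ($I{\left(r \right)} = - 4 \left(r + 6\right) = - 4 \left(6 + r\right) = -24 - 4 r$)
$l{\left(Y,H \right)} = Y \left(-24 - 4 H\right)$ ($l{\left(Y,H \right)} = \left(-24 - 4 H\right) Y = Y \left(-24 - 4 H\right)$)
$\frac{1}{l{\left(-2343,1685 \right)} + v{\left(-2672 \right)}} = \frac{1}{\left(-4\right) \left(-2343\right) \left(6 + 1685\right) - 2672} = \frac{1}{\left(-4\right) \left(-2343\right) 1691 - 2672} = \frac{1}{15848052 - 2672} = \frac{1}{15845380}$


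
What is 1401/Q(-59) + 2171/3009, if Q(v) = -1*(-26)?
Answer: 4272055/78234 ≈ 54.606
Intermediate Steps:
Q(v) = 26
1401/Q(-59) + 2171/3009 = 1401/26 + 2171/3009 = 4272055/78234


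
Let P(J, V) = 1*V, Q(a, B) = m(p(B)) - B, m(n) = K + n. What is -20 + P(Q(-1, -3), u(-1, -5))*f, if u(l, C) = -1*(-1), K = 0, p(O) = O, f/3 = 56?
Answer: 148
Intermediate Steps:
f = 168 (f = 3*56 = 168)
u(l, C) = 1
m(n) = n (m(n) = 0 + n = n)
Q(a, B) = 0 (Q(a, B) = B - B = 0)
P(J, V) = V
-20 + P(Q(-1, -3), u(-1, -5))*f = -20 + 1*168 = -20 + 168 = 148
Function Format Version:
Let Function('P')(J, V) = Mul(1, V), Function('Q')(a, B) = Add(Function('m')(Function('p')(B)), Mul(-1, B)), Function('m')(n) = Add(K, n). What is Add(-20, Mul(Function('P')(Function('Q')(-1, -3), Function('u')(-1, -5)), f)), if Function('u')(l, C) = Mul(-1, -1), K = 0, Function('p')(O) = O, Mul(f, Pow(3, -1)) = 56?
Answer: 148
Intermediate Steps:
f = 168 (f = Mul(3, 56) = 168)
Function('u')(l, C) = 1
Function('m')(n) = n (Function('m')(n) = Add(0, n) = n)
Function('Q')(a, B) = 0 (Function('Q')(a, B) = Add(B, Mul(-1, B)) = 0)
Function('P')(J, V) = V
Add(-20, Mul(Function('P')(Function('Q')(-1, -3), Function('u')(-1, -5)), f)) = Add(-20, Mul(1, 168)) = Add(-20, 168) = 148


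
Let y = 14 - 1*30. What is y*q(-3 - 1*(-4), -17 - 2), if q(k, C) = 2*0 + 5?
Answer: -80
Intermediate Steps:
y = -16 (y = 14 - 30 = -16)
q(k, C) = 5 (q(k, C) = 0 + 5 = 5)
y*q(-3 - 1*(-4), -17 - 2) = -16*5 = -80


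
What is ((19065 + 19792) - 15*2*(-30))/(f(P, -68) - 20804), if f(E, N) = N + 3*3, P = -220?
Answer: -39757/20863 ≈ -1.9056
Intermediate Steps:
f(E, N) = 9 + N (f(E, N) = N + 9 = 9 + N)
((19065 + 19792) - 15*2*(-30))/(f(P, -68) - 20804) = ((19065 + 19792) - 15*2*(-30))/((9 - 68) - 20804) = (38857 - 30*(-30))/(-59 - 20804) = (38857 + 900)/(-20863) = 39757*(-1/20863) = -39757/20863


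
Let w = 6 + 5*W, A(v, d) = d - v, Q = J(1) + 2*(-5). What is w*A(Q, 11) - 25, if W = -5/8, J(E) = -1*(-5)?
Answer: 21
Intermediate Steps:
J(E) = 5
Q = -5 (Q = 5 + 2*(-5) = 5 - 10 = -5)
W = -5/8 (W = -5*⅛ = -5/8 ≈ -0.62500)
w = 23/8 (w = 6 + 5*(-5/8) = 6 - 25/8 = 23/8 ≈ 2.8750)
w*A(Q, 11) - 25 = 23*(11 - 1*(-5))/8 - 25 = 23*(11 + 5)/8 - 25 = (23/8)*16 - 25 = 46 - 25 = 21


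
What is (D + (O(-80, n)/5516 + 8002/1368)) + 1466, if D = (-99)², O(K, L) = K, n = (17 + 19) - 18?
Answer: 10632943711/943236 ≈ 11273.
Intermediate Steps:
n = 18 (n = 36 - 18 = 18)
D = 9801
(D + (O(-80, n)/5516 + 8002/1368)) + 1466 = (9801 + (-80/5516 + 8002/1368)) + 1466 = (9801 + (-80*1/5516 + 8002*(1/1368))) + 1466 = (9801 + (-20/1379 + 4001/684)) + 1466 = (9801 + 5503699/943236) + 1466 = 9250159735/943236 + 1466 = 10632943711/943236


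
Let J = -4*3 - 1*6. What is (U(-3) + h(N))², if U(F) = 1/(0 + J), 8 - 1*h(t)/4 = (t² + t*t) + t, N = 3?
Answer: 877969/324 ≈ 2709.8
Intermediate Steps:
h(t) = 32 - 8*t² - 4*t (h(t) = 32 - 4*((t² + t*t) + t) = 32 - 4*((t² + t²) + t) = 32 - 4*(2*t² + t) = 32 - 4*(t + 2*t²) = 32 + (-8*t² - 4*t) = 32 - 8*t² - 4*t)
J = -18 (J = -12 - 6 = -18)
U(F) = -1/18 (U(F) = 1/(0 - 18) = 1/(-18) = -1/18)
(U(-3) + h(N))² = (-1/18 + (32 - 8*3² - 4*3))² = (-1/18 + (32 - 8*9 - 12))² = (-1/18 + (32 - 72 - 12))² = (-1/18 - 52)² = (-937/18)² = 877969/324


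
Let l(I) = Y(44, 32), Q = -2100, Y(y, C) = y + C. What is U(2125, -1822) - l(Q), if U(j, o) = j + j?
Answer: 4174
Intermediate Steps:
Y(y, C) = C + y
l(I) = 76 (l(I) = 32 + 44 = 76)
U(j, o) = 2*j
U(2125, -1822) - l(Q) = 2*2125 - 1*76 = 4250 - 76 = 4174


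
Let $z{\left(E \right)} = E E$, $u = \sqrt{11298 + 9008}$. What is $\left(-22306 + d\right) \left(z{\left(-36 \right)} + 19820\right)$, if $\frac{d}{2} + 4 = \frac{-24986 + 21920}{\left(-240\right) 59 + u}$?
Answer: $- \frac{47231656659787368}{100242647} + \frac{64741656 \sqrt{20306}}{100242647} \approx -4.7117 \cdot 10^{8}$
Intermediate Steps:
$u = \sqrt{20306} \approx 142.5$
$z{\left(E \right)} = E^{2}$
$d = -8 - \frac{6132}{-14160 + \sqrt{20306}}$ ($d = -8 + 2 \frac{-24986 + 21920}{\left(-240\right) 59 + \sqrt{20306}} = -8 + 2 \left(- \frac{3066}{-14160 + \sqrt{20306}}\right) = -8 - \frac{6132}{-14160 + \sqrt{20306}} \approx -7.5625$)
$\left(-22306 + d\right) \left(z{\left(-36 \right)} + 19820\right) = \left(-22306 - \left(\frac{758526616}{100242647} - \frac{3066 \sqrt{20306}}{100242647}\right)\right) \left(\left(-36\right)^{2} + 19820\right) = \left(- \frac{2236771010598}{100242647} + \frac{3066 \sqrt{20306}}{100242647}\right) \left(1296 + 19820\right) = \left(- \frac{2236771010598}{100242647} + \frac{3066 \sqrt{20306}}{100242647}\right) 21116 = - \frac{47231656659787368}{100242647} + \frac{64741656 \sqrt{20306}}{100242647}$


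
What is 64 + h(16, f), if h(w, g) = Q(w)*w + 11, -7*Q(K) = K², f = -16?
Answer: -3571/7 ≈ -510.14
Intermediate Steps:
Q(K) = -K²/7
h(w, g) = 11 - w³/7 (h(w, g) = (-w²/7)*w + 11 = -w³/7 + 11 = 11 - w³/7)
64 + h(16, f) = 64 + (11 - ⅐*16³) = 64 + (11 - ⅐*4096) = 64 + (11 - 4096/7) = 64 - 4019/7 = -3571/7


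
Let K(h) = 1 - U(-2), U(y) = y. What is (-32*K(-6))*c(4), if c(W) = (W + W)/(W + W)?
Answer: -96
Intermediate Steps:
K(h) = 3 (K(h) = 1 - 1*(-2) = 1 + 2 = 3)
c(W) = 1 (c(W) = (2*W)/((2*W)) = (2*W)*(1/(2*W)) = 1)
(-32*K(-6))*c(4) = -32*3*1 = -96*1 = -96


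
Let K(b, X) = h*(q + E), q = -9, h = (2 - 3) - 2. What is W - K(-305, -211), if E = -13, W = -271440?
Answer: -271506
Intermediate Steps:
h = -3 (h = -1 - 2 = -3)
K(b, X) = 66 (K(b, X) = -3*(-9 - 13) = -3*(-22) = 66)
W - K(-305, -211) = -271440 - 1*66 = -271440 - 66 = -271506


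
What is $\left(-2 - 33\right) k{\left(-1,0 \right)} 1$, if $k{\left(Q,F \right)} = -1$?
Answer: $35$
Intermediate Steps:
$\left(-2 - 33\right) k{\left(-1,0 \right)} 1 = \left(-2 - 33\right) \left(\left(-1\right) 1\right) = \left(-2 - 33\right) \left(-1\right) = \left(-35\right) \left(-1\right) = 35$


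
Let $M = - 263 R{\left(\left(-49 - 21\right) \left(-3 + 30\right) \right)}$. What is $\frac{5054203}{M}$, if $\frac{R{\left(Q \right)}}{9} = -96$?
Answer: $\frac{5054203}{227232} \approx 22.242$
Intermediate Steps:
$R{\left(Q \right)} = -864$ ($R{\left(Q \right)} = 9 \left(-96\right) = -864$)
$M = 227232$ ($M = \left(-263\right) \left(-864\right) = 227232$)
$\frac{5054203}{M} = \frac{5054203}{227232}$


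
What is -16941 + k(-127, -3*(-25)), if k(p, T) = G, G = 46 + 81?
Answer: -16814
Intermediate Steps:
G = 127
k(p, T) = 127
-16941 + k(-127, -3*(-25)) = -16941 + 127 = -16814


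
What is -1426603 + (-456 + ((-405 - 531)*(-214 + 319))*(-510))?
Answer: 48695741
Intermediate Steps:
-1426603 + (-456 + ((-405 - 531)*(-214 + 319))*(-510)) = -1426603 + (-456 - 936*105*(-510)) = -1426603 + (-456 - 98280*(-510)) = -1426603 + (-456 + 50122800) = -1426603 + 50122344 = 48695741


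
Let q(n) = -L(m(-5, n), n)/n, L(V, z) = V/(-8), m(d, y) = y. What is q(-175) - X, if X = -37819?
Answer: 302553/8 ≈ 37819.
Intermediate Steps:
L(V, z) = -V/8 (L(V, z) = V*(-⅛) = -V/8)
q(n) = ⅛ (q(n) = -(-n/8)/n = -1*(-⅛) = ⅛)
q(-175) - X = ⅛ - 1*(-37819) = ⅛ + 37819 = 302553/8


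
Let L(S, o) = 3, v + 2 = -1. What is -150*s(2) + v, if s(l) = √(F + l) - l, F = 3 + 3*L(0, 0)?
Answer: 297 - 150*√14 ≈ -264.25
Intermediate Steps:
v = -3 (v = -2 - 1 = -3)
F = 12 (F = 3 + 3*3 = 3 + 9 = 12)
s(l) = √(12 + l) - l
-150*s(2) + v = -150*(√(12 + 2) - 1*2) - 3 = -150*(√14 - 2) - 3 = -150*(-2 + √14) - 3 = (300 - 150*√14) - 3 = 297 - 150*√14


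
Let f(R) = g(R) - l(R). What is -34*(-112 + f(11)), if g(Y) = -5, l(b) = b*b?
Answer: 8092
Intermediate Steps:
l(b) = b²
f(R) = -5 - R²
-34*(-112 + f(11)) = -34*(-112 + (-5 - 1*11²)) = -34*(-112 + (-5 - 1*121)) = -34*(-112 + (-5 - 121)) = -34*(-112 - 126) = -34*(-238) = -1*(-8092) = 8092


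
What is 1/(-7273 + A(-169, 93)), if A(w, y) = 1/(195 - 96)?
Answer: -99/720026 ≈ -0.00013750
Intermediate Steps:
A(w, y) = 1/99
1/(-7273 + A(-169, 93)) = 1/(-7273 + 1/99) = 1/(-720026/99) = -99/720026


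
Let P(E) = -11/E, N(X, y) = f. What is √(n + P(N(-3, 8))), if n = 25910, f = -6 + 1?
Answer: √647805/5 ≈ 160.97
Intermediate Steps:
f = -5
N(X, y) = -5
√(n + P(N(-3, 8))) = √(25910 - 11/(-5)) = √(25910 - 11*(-⅕)) = √(25910 + 11/5) = √(129561/5) = √647805/5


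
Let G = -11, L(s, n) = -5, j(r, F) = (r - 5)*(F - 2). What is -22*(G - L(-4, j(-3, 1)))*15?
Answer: 1980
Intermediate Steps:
j(r, F) = (-5 + r)*(-2 + F)
-22*(G - L(-4, j(-3, 1)))*15 = -22*(-11 - 1*(-5))*15 = -22*(-11 + 5)*15 = -22*(-6)*15 = 132*15 = 1980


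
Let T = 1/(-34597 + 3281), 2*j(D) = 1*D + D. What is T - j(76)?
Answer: -2380017/31316 ≈ -76.000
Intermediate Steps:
j(D) = D (j(D) = (1*D + D)/2 = (D + D)/2 = (2*D)/2 = D)
T = -1/31316 (T = 1/(-31316) = -1/31316 ≈ -3.1933e-5)
T - j(76) = -1/31316 - 1*76 = -1/31316 - 76 = -2380017/31316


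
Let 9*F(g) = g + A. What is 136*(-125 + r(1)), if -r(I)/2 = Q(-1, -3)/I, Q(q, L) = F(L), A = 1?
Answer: -152456/9 ≈ -16940.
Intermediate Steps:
F(g) = ⅑ + g/9 (F(g) = (g + 1)/9 = (1 + g)/9 = ⅑ + g/9)
Q(q, L) = ⅑ + L/9
r(I) = 4/(9*I) (r(I) = -2*(⅑ + (⅑)*(-3))/I = -2*(⅑ - ⅓)/I = -(-4)/(9*I) = 4/(9*I))
136*(-125 + r(1)) = 136*(-125 + (4/9)/1) = 136*(-125 + (4/9)*1) = 136*(-125 + 4/9) = 136*(-1121/9) = -152456/9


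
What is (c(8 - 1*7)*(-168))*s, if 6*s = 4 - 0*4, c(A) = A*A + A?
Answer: -224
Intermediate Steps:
c(A) = A + A² (c(A) = A² + A = A + A²)
s = ⅔ (s = (4 - 0*4)/6 = (4 - 4*0)/6 = (4 + 0)/6 = (⅙)*4 = ⅔ ≈ 0.66667)
(c(8 - 1*7)*(-168))*s = (((8 - 1*7)*(1 + (8 - 1*7)))*(-168))*(⅔) = (((8 - 7)*(1 + (8 - 7)))*(-168))*(⅔) = ((1*(1 + 1))*(-168))*(⅔) = ((1*2)*(-168))*(⅔) = (2*(-168))*(⅔) = -336*⅔ = -224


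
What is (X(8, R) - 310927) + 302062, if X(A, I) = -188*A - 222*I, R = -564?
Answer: 114839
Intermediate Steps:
X(A, I) = -222*I - 188*A
(X(8, R) - 310927) + 302062 = ((-222*(-564) - 188*8) - 310927) + 302062 = ((125208 - 1504) - 310927) + 302062 = (123704 - 310927) + 302062 = -187223 + 302062 = 114839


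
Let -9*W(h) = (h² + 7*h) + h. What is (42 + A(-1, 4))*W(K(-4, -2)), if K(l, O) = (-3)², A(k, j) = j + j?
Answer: -850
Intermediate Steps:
A(k, j) = 2*j
K(l, O) = 9
W(h) = -8*h/9 - h²/9 (W(h) = -((h² + 7*h) + h)/9 = -(h² + 8*h)/9 = -8*h/9 - h²/9)
(42 + A(-1, 4))*W(K(-4, -2)) = (42 + 2*4)*(-⅑*9*(8 + 9)) = (42 + 8)*(-⅑*9*17) = 50*(-17) = -850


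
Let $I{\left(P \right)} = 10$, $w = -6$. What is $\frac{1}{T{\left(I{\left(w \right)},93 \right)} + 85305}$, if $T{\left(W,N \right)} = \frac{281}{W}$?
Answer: $\frac{10}{853331} \approx 1.1719 \cdot 10^{-5}$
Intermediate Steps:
$\frac{1}{T{\left(I{\left(w \right)},93 \right)} + 85305} = \frac{1}{\frac{281}{10} + 85305} = \frac{1}{\frac{853331}{10}} = \frac{10}{853331}$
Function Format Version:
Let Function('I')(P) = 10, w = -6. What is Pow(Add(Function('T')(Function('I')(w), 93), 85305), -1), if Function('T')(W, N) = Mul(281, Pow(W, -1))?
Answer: Rational(10, 853331) ≈ 1.1719e-5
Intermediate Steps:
Pow(Add(Function('T')(Function('I')(w), 93), 85305), -1) = Pow(Add(Mul(281, Pow(10, -1)), 85305), -1) = Pow(Add(Mul(281, Rational(1, 10)), 85305), -1) = Pow(Add(Rational(281, 10), 85305), -1) = Pow(Rational(853331, 10), -1) = Rational(10, 853331)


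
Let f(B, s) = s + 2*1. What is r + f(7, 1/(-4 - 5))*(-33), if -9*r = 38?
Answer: -599/9 ≈ -66.556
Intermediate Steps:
r = -38/9 (r = -⅑*38 = -38/9 ≈ -4.2222)
f(B, s) = 2 + s (f(B, s) = s + 2 = 2 + s)
r + f(7, 1/(-4 - 5))*(-33) = -38/9 + (2 + 1/(-4 - 5))*(-33) = -38/9 + (2 + 1/(-9))*(-33) = -38/9 + (2 - ⅑)*(-33) = -38/9 + (17/9)*(-33) = -38/9 - 187/3 = -599/9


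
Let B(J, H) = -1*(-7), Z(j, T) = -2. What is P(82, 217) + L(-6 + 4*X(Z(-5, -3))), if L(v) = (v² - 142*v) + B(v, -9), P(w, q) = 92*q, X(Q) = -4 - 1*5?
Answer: 27699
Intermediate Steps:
B(J, H) = 7
X(Q) = -9 (X(Q) = -4 - 5 = -9)
L(v) = 7 + v² - 142*v (L(v) = (v² - 142*v) + 7 = 7 + v² - 142*v)
P(82, 217) + L(-6 + 4*X(Z(-5, -3))) = 92*217 + (7 + (-6 + 4*(-9))² - 142*(-6 + 4*(-9))) = 19964 + (7 + (-6 - 36)² - 142*(-6 - 36)) = 19964 + (7 + (-42)² - 142*(-42)) = 19964 + (7 + 1764 + 5964) = 19964 + 7735 = 27699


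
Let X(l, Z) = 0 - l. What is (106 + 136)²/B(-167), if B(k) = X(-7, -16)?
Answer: 58564/7 ≈ 8366.3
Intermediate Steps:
X(l, Z) = -l
B(k) = 7 (B(k) = -1*(-7) = 7)
(106 + 136)²/B(-167) = (106 + 136)²/7 = 242²*(⅐) = 58564*(⅐) = 58564/7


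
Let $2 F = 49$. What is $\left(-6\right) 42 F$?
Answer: $-6174$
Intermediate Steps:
$F = \frac{49}{2}$ ($F = \frac{1}{2} \cdot 49 = \frac{49}{2} \approx 24.5$)
$\left(-6\right) 42 F = \left(-6\right) 42 \cdot \frac{49}{2} = \left(-252\right) \frac{49}{2} = -6174$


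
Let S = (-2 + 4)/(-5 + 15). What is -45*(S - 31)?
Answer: 1386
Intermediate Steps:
S = 1/5 (S = 2/10 = 2*(1/10) = 1/5 ≈ 0.20000)
-45*(S - 31) = -45*(1/5 - 31) = -45*(-154/5) = 1386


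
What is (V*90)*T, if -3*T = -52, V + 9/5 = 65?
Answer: 98592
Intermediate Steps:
V = 316/5 (V = -9/5 + 65 = 316/5 ≈ 63.200)
T = 52/3 (T = -1/3*(-52) = 52/3 ≈ 17.333)
(V*90)*T = ((316/5)*90)*(52/3) = 5688*(52/3) = 98592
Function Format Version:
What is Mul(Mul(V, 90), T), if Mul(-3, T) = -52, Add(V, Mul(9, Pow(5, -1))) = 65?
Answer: 98592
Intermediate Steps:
V = Rational(316, 5) (V = Add(Rational(-9, 5), 65) = Rational(316, 5) ≈ 63.200)
T = Rational(52, 3) (T = Mul(Rational(-1, 3), -52) = Rational(52, 3) ≈ 17.333)
Mul(Mul(V, 90), T) = Mul(Mul(Rational(316, 5), 90), Rational(52, 3)) = Mul(5688, Rational(52, 3)) = 98592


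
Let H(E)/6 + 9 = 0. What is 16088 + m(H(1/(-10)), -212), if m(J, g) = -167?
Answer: 15921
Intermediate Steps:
H(E) = -54 (H(E) = -54 + 6*0 = -54 + 0 = -54)
16088 + m(H(1/(-10)), -212) = 16088 - 167 = 15921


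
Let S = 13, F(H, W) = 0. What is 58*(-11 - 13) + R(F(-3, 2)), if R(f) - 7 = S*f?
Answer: -1385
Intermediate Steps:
R(f) = 7 + 13*f
58*(-11 - 13) + R(F(-3, 2)) = 58*(-11 - 13) + (7 + 13*0) = 58*(-24) + (7 + 0) = -1392 + 7 = -1385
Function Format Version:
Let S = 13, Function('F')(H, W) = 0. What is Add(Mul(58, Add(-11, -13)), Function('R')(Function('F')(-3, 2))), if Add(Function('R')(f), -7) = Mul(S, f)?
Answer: -1385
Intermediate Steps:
Function('R')(f) = Add(7, Mul(13, f))
Add(Mul(58, Add(-11, -13)), Function('R')(Function('F')(-3, 2))) = Add(Mul(58, Add(-11, -13)), Add(7, Mul(13, 0))) = Add(Mul(58, -24), Add(7, 0)) = Add(-1392, 7) = -1385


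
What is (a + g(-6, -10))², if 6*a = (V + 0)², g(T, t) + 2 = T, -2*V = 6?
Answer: 169/4 ≈ 42.250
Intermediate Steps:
V = -3 (V = -½*6 = -3)
g(T, t) = -2 + T
a = 3/2 (a = (-3 + 0)²/6 = (⅙)*(-3)² = (⅙)*9 = 3/2 ≈ 1.5000)
(a + g(-6, -10))² = (3/2 + (-2 - 6))² = (3/2 - 8)² = (-13/2)² = 169/4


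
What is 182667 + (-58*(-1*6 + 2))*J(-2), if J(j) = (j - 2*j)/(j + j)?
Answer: 182551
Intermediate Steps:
J(j) = -½ (J(j) = (-j)/((2*j)) = (-j)*(1/(2*j)) = -½)
182667 + (-58*(-1*6 + 2))*J(-2) = 182667 - 58*(-1*6 + 2)*(-½) = 182667 - 58*(-6 + 2)*(-½) = 182667 - 58*(-4)*(-½) = 182667 + 232*(-½) = 182667 - 116 = 182551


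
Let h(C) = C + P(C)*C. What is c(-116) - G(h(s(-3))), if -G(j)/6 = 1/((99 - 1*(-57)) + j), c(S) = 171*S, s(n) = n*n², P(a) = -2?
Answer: -1209994/61 ≈ -19836.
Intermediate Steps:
s(n) = n³
h(C) = -C (h(C) = C - 2*C = -C)
G(j) = -6/(156 + j) (G(j) = -6/((99 - 1*(-57)) + j) = -6/((99 + 57) + j) = -6/(156 + j))
c(-116) - G(h(s(-3))) = 171*(-116) - (-6)/(156 - 1*(-3)³) = -19836 - (-6)/(156 - 1*(-27)) = -19836 - (-6)/(156 + 27) = -19836 - (-6)/183 = -19836 - 1*(-2/61) = -19836 + 2/61 = -1209994/61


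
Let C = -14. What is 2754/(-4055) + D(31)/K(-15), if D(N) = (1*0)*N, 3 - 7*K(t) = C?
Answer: -2754/4055 ≈ -0.67916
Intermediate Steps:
K(t) = 17/7 (K(t) = 3/7 - ⅐*(-14) = 3/7 + 2 = 17/7)
D(N) = 0 (D(N) = 0*N = 0)
2754/(-4055) + D(31)/K(-15) = 2754/(-4055) + 0/(17/7) = 2754*(-1/4055) + 0*(7/17) = -2754/4055 + 0 = -2754/4055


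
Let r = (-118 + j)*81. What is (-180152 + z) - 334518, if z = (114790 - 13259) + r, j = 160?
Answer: -409737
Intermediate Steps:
r = 3402 (r = (-118 + 160)*81 = 42*81 = 3402)
z = 104933 (z = (114790 - 13259) + 3402 = 101531 + 3402 = 104933)
(-180152 + z) - 334518 = (-180152 + 104933) - 334518 = -75219 - 334518 = -409737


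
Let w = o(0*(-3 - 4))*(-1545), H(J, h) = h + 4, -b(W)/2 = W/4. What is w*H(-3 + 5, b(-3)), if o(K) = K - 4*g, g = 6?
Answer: 203940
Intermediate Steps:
b(W) = -W/2 (b(W) = -2*W/4 = -W/2)
H(J, h) = 4 + h
o(K) = -24 + K (o(K) = K - 4*6 = K - 24 = -24 + K)
w = 37080 (w = (-24 + 0*(-3 - 4))*(-1545) = (-24 + 0*(-7))*(-1545) = (-24 + 0)*(-1545) = -24*(-1545) = 37080)
w*H(-3 + 5, b(-3)) = 37080*(4 - ½*(-3)) = 37080*(4 + 3/2) = 37080*(11/2) = 203940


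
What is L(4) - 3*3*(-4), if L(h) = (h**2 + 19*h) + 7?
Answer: 135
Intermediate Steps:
L(h) = 7 + h**2 + 19*h
L(4) - 3*3*(-4) = (7 + 4**2 + 19*4) - 3*3*(-4) = (7 + 16 + 76) - 9*(-4) = 99 + 36 = 135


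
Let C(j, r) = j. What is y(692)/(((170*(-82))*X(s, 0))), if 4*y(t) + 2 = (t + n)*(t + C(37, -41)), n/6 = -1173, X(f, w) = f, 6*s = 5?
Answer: 3469677/34850 ≈ 99.560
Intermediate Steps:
s = 5/6 (s = (1/6)*5 = 5/6 ≈ 0.83333)
n = -7038 (n = 6*(-1173) = -7038)
y(t) = -1/2 + (-7038 + t)*(37 + t)/4 (y(t) = -1/2 + ((t - 7038)*(t + 37))/4 = -1/2 + ((-7038 + t)*(37 + t))/4 = -1/2 + (-7038 + t)*(37 + t)/4)
y(692)/(((170*(-82))*X(s, 0))) = (-65102 - 7001/4*692 + (1/4)*692**2)/(((170*(-82))*(5/6))) = (-65102 - 1211173 + (1/4)*478864)/((-13940*5/6)) = (-65102 - 1211173 + 119716)/(-34850/3) = -1156559*(-3/34850) = 3469677/34850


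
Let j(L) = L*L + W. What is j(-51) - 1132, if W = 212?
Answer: 1681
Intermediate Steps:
j(L) = 212 + L² (j(L) = L*L + 212 = L² + 212 = 212 + L²)
j(-51) - 1132 = (212 + (-51)²) - 1132 = (212 + 2601) - 1132 = 2813 - 1132 = 1681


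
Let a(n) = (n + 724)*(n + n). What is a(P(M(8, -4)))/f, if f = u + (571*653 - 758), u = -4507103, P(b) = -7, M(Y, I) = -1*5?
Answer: 717/295357 ≈ 0.0024276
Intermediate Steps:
M(Y, I) = -5
a(n) = 2*n*(724 + n) (a(n) = (724 + n)*(2*n) = 2*n*(724 + n))
f = -4134998 (f = -4507103 + (571*653 - 758) = -4507103 + (372863 - 758) = -4507103 + 372105 = -4134998)
a(P(M(8, -4)))/f = (2*(-7)*(724 - 7))/(-4134998) = (2*(-7)*717)*(-1/4134998) = -10038*(-1/4134998) = 717/295357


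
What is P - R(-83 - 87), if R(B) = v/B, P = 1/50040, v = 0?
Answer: 1/50040 ≈ 1.9984e-5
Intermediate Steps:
P = 1/50040 ≈ 1.9984e-5
R(B) = 0 (R(B) = 0/B = 0)
P - R(-83 - 87) = 1/50040 - 1*0 = 1/50040 + 0 = 1/50040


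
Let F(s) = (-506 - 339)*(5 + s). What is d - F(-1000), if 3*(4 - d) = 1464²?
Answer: -1555203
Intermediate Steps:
F(s) = -4225 - 845*s (F(s) = -845*(5 + s) = -4225 - 845*s)
d = -714428 (d = 4 - ⅓*1464² = 4 - ⅓*2143296 = 4 - 714432 = -714428)
d - F(-1000) = -714428 - (-4225 - 845*(-1000)) = -714428 - (-4225 + 845000) = -714428 - 1*840775 = -714428 - 840775 = -1555203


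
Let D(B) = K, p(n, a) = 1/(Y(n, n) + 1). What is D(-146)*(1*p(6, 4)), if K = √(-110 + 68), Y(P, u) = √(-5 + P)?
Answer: I*√42/2 ≈ 3.2404*I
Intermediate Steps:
K = I*√42 (K = √(-42) = I*√42 ≈ 6.4807*I)
p(n, a) = 1/(1 + √(-5 + n)) (p(n, a) = 1/(√(-5 + n) + 1) = 1/(1 + √(-5 + n)))
D(B) = I*√42
D(-146)*(1*p(6, 4)) = (I*√42)*(1/(1 + √(-5 + 6))) = (I*√42)*(1/(1 + √1)) = (I*√42)*(1/(1 + 1)) = (I*√42)*(1/2) = (I*√42)*(1*(½)) = (I*√42)*(½) = I*√42/2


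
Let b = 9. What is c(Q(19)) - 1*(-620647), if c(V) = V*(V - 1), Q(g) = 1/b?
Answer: 50272399/81 ≈ 6.2065e+5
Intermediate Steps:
Q(g) = ⅑ (Q(g) = 1/9 = ⅑)
c(V) = V*(-1 + V)
c(Q(19)) - 1*(-620647) = (-1 + ⅑)/9 - 1*(-620647) = (⅑)*(-8/9) + 620647 = -8/81 + 620647 = 50272399/81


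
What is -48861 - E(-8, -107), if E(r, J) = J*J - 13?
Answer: -60297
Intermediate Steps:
E(r, J) = -13 + J² (E(r, J) = J² - 13 = -13 + J²)
-48861 - E(-8, -107) = -48861 - (-13 + (-107)²) = -48861 - (-13 + 11449) = -48861 - 1*11436 = -48861 - 11436 = -60297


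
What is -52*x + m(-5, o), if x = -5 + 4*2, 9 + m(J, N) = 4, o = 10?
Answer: -161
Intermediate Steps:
m(J, N) = -5 (m(J, N) = -9 + 4 = -5)
x = 3 (x = -5 + 8 = 3)
-52*x + m(-5, o) = -52*3 - 5 = -156 - 5 = -161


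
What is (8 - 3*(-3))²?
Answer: 289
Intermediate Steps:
(8 - 3*(-3))² = (8 + 9)² = 17² = 289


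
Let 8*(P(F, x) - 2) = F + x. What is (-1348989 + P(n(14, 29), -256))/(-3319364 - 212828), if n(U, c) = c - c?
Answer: 1349019/3532192 ≈ 0.38192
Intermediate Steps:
n(U, c) = 0
P(F, x) = 2 + F/8 + x/8 (P(F, x) = 2 + (F + x)/8 = 2 + (F/8 + x/8) = 2 + F/8 + x/8)
(-1348989 + P(n(14, 29), -256))/(-3319364 - 212828) = (-1348989 + (2 + (⅛)*0 + (⅛)*(-256)))/(-3319364 - 212828) = (-1348989 + (2 + 0 - 32))/(-3532192) = (-1348989 - 30)*(-1/3532192) = -1349019*(-1/3532192) = 1349019/3532192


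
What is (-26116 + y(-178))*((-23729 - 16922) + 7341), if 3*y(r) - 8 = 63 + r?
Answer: 2613336050/3 ≈ 8.7111e+8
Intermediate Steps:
y(r) = 71/3 + r/3 (y(r) = 8/3 + (63 + r)/3 = 8/3 + (21 + r/3) = 71/3 + r/3)
(-26116 + y(-178))*((-23729 - 16922) + 7341) = (-26116 + (71/3 + (⅓)*(-178)))*((-23729 - 16922) + 7341) = (-26116 + (71/3 - 178/3))*(-40651 + 7341) = (-26116 - 107/3)*(-33310) = -78455/3*(-33310) = 2613336050/3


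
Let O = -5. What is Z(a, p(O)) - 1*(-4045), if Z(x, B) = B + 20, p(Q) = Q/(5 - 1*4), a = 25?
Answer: 4060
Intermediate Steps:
p(Q) = Q (p(Q) = Q/(5 - 4) = Q/1 = Q*1 = Q)
Z(x, B) = 20 + B
Z(a, p(O)) - 1*(-4045) = (20 - 5) - 1*(-4045) = 15 + 4045 = 4060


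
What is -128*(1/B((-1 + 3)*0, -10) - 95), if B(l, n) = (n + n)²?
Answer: 303992/25 ≈ 12160.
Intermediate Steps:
B(l, n) = 4*n² (B(l, n) = (2*n)² = 4*n²)
-128*(1/B((-1 + 3)*0, -10) - 95) = -128*(1/(4*(-10)²) - 95) = -128*(1/(4*100) - 95) = -128*(1/400 - 95) = -128*(-37999/400) = 303992/25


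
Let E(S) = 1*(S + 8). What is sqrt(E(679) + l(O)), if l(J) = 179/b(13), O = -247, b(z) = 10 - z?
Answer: sqrt(5646)/3 ≈ 25.047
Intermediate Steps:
E(S) = 8 + S (E(S) = 1*(8 + S) = 8 + S)
l(J) = -179/3 (l(J) = 179/(10 - 1*13) = 179/(10 - 13) = 179/(-3) = 179*(-1/3) = -179/3)
sqrt(E(679) + l(O)) = sqrt((8 + 679) - 179/3) = sqrt(687 - 179/3) = sqrt(1882/3) = sqrt(5646)/3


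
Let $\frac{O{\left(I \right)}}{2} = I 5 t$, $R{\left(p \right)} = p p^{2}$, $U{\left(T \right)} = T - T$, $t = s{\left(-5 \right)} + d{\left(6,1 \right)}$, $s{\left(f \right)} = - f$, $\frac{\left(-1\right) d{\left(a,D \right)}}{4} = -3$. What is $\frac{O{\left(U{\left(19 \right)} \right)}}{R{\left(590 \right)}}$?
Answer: $0$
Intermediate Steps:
$d{\left(a,D \right)} = 12$ ($d{\left(a,D \right)} = \left(-4\right) \left(-3\right) = 12$)
$t = 17$ ($t = \left(-1\right) \left(-5\right) + 12 = 5 + 12 = 17$)
$U{\left(T \right)} = 0$
$R{\left(p \right)} = p^{3}$
$O{\left(I \right)} = 170 I$ ($O{\left(I \right)} = 2 I 5 \cdot 17 = 2 \cdot 5 I 17 = 2 \cdot 85 I = 170 I$)
$\frac{O{\left(U{\left(19 \right)} \right)}}{R{\left(590 \right)}} = \frac{170 \cdot 0}{590^{3}} = \frac{0}{205379000} = 0 \cdot \frac{1}{205379000} = 0$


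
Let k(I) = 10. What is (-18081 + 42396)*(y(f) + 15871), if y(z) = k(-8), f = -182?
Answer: 386146515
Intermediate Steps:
y(z) = 10
(-18081 + 42396)*(y(f) + 15871) = (-18081 + 42396)*(10 + 15871) = 24315*15881 = 386146515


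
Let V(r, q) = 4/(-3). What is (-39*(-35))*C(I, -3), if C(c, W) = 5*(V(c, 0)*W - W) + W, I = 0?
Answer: 43680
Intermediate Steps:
V(r, q) = -4/3 (V(r, q) = 4*(-1/3) = -4/3)
C(c, W) = -32*W/3 (C(c, W) = 5*(-4*W/3 - W) + W = 5*(-7*W/3) + W = -35*W/3 + W = -32*W/3)
(-39*(-35))*C(I, -3) = (-39*(-35))*(-32/3*(-3)) = 1365*32 = 43680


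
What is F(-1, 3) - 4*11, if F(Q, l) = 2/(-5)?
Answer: -222/5 ≈ -44.400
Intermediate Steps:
F(Q, l) = -⅖ (F(Q, l) = 2*(-⅕) = -⅖)
F(-1, 3) - 4*11 = -⅖ - 4*11 = -⅖ - 44 = -222/5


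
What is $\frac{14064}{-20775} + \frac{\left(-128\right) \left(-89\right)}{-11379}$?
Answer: $- \frac{132234352}{78799575} \approx -1.6781$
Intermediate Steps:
$\frac{14064}{-20775} + \frac{\left(-128\right) \left(-89\right)}{-11379} = 14064 \left(- \frac{1}{20775}\right) + 11392 \left(- \frac{1}{11379}\right) = - \frac{4688}{6925} - \frac{11392}{11379} = - \frac{132234352}{78799575}$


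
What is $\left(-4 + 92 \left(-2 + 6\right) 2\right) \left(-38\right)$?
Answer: $-27816$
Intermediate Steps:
$\left(-4 + 92 \left(-2 + 6\right) 2\right) \left(-38\right) = \left(-4 + 92 \cdot 4 \cdot 2\right) \left(-38\right) = \left(-4 + 92 \cdot 8\right) \left(-38\right) = \left(-4 + 736\right) \left(-38\right) = 732 \left(-38\right) = -27816$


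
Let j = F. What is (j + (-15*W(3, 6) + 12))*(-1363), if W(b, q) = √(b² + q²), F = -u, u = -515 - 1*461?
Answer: -1346644 + 61335*√5 ≈ -1.2095e+6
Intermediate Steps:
u = -976 (u = -515 - 461 = -976)
F = 976 (F = -1*(-976) = 976)
j = 976
(j + (-15*W(3, 6) + 12))*(-1363) = (976 + (-15*√(3² + 6²) + 12))*(-1363) = (976 + (-15*√(9 + 36) + 12))*(-1363) = (976 + (-45*√5 + 12))*(-1363) = (976 + (12 - 45*√5))*(-1363) = (988 - 45*√5)*(-1363) = -1346644 + 61335*√5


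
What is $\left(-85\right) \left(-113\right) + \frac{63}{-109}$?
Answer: $\frac{1046882}{109} \approx 9604.4$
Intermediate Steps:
$\left(-85\right) \left(-113\right) + \frac{63}{-109} = 9605 + 63 \left(- \frac{1}{109}\right) = 9605 - \frac{63}{109} = \frac{1046882}{109}$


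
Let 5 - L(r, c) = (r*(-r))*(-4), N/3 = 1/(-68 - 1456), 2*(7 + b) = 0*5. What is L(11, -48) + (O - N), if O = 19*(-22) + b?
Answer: -459231/508 ≈ -904.00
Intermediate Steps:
b = -7 (b = -7 + (0*5)/2 = -7 + (1/2)*0 = -7 + 0 = -7)
N = -1/508 (N = 3/(-68 - 1456) = 3/(-1524) = 3*(-1/1524) = -1/508 ≈ -0.0019685)
L(r, c) = 5 - 4*r**2 (L(r, c) = 5 - r*(-r)*(-4) = 5 - (-r**2)*(-4) = 5 - 4*r**2)
O = -425 (O = 19*(-22) - 7 = -418 - 7 = -425)
L(11, -48) + (O - N) = (5 - 4*11**2) + (-425 - 1*(-1/508)) = (5 - 4*121) + (-425 + 1/508) = (5 - 484) - 215899/508 = -479 - 215899/508 = -459231/508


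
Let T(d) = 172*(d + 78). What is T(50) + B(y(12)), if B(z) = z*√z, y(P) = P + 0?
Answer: 22016 + 24*√3 ≈ 22058.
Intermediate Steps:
y(P) = P
T(d) = 13416 + 172*d (T(d) = 172*(78 + d) = 13416 + 172*d)
B(z) = z^(3/2)
T(50) + B(y(12)) = (13416 + 172*50) + 12^(3/2) = (13416 + 8600) + 24*√3 = 22016 + 24*√3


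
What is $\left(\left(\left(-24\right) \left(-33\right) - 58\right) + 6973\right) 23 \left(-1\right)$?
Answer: $-177261$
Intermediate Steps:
$\left(\left(\left(-24\right) \left(-33\right) - 58\right) + 6973\right) 23 \left(-1\right) = \left(\left(792 - 58\right) + 6973\right) \left(-23\right) = \left(734 + 6973\right) \left(-23\right) = 7707 \left(-23\right) = -177261$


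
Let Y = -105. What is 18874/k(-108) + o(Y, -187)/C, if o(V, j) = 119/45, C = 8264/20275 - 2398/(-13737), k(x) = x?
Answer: -372590474969/2188917243 ≈ -170.22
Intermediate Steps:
C = 162142018/278517675 (C = 8264*(1/20275) - 2398*(-1/13737) = 8264/20275 + 2398/13737 = 162142018/278517675 ≈ 0.58216)
o(V, j) = 119/45 (o(V, j) = 119*(1/45) = 119/45)
18874/k(-108) + o(Y, -187)/C = 18874/(-108) + 119/(45*(162142018/278517675)) = 18874*(-1/108) + (119/45)*(278517675/162142018) = -9437/54 + 2209573555/486426054 = -372590474969/2188917243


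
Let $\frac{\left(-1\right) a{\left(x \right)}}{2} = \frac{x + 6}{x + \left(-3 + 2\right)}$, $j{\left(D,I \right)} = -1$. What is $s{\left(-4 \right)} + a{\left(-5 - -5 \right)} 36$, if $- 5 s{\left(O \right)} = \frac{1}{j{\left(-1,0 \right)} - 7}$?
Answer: $\frac{17281}{40} \approx 432.02$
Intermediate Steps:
$a{\left(x \right)} = - \frac{2 \left(6 + x\right)}{-1 + x}$ ($a{\left(x \right)} = - 2 \frac{x + 6}{x + \left(-3 + 2\right)} = - 2 \frac{6 + x}{x - 1} = - 2 \frac{6 + x}{-1 + x} = - \frac{2 \left(6 + x\right)}{-1 + x}$)
$s{\left(O \right)} = \frac{1}{40}$ ($s{\left(O \right)} = - \frac{1}{5 \left(-1 - 7\right)} = - \frac{1}{5 \left(-8\right)} = \left(- \frac{1}{5}\right) \left(- \frac{1}{8}\right) = \frac{1}{40}$)
$s{\left(-4 \right)} + a{\left(-5 - -5 \right)} 36 = \frac{1}{40} + \frac{2 \left(-6 - \left(-5 - -5\right)\right)}{-1 - 0} \cdot 36 = \frac{1}{40} + \frac{2 \left(-6 - \left(-5 + 5\right)\right)}{-1 + \left(-5 + 5\right)} 36 = \frac{1}{40} + \frac{2 \left(-6 - 0\right)}{-1 + 0} \cdot 36 = \frac{1}{40} + \frac{2 \left(-6 + 0\right)}{-1} \cdot 36 = \frac{1}{40} + 2 \left(-1\right) \left(-6\right) 36 = \frac{1}{40} + 12 \cdot 36 = \frac{1}{40} + 432 = \frac{17281}{40}$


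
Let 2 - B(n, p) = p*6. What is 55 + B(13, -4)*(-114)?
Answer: -2909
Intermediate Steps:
B(n, p) = 2 - 6*p (B(n, p) = 2 - p*6 = 2 - 6*p)
55 + B(13, -4)*(-114) = 55 + (2 - 6*(-4))*(-114) = 55 + (2 + 24)*(-114) = 55 + 26*(-114) = 55 - 2964 = -2909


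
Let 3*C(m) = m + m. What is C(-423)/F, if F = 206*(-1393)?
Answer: 141/143479 ≈ 0.00098272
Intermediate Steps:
C(m) = 2*m/3 (C(m) = (m + m)/3 = (2*m)/3 = 2*m/3)
F = -286958
C(-423)/F = ((⅔)*(-423))/(-286958) = -282*(-1/286958) = 141/143479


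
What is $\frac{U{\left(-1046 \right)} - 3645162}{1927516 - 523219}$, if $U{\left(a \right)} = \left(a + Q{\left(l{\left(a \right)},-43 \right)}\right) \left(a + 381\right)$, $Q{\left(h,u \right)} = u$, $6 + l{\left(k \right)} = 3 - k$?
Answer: $- \frac{324553}{156033} \approx -2.08$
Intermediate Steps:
$l{\left(k \right)} = -3 - k$ ($l{\left(k \right)} = -6 - \left(-3 + k\right) = -3 - k$)
$U{\left(a \right)} = \left(-43 + a\right) \left(381 + a\right)$ ($U{\left(a \right)} = \left(a - 43\right) \left(a + 381\right) = \left(-43 + a\right) \left(381 + a\right)$)
$\frac{U{\left(-1046 \right)} - 3645162}{1927516 - 523219} = \frac{\left(-16383 + \left(-1046\right)^{2} + 338 \left(-1046\right)\right) - 3645162}{1927516 - 523219} = \frac{\left(-16383 + 1094116 - 353548\right) - 3645162}{1404297} = \left(724185 - 3645162\right) \frac{1}{1404297} = \left(-2920977\right) \frac{1}{1404297} = - \frac{324553}{156033}$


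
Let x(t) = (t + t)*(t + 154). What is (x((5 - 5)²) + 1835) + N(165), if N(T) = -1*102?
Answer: 1733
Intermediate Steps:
N(T) = -102
x(t) = 2*t*(154 + t) (x(t) = (2*t)*(154 + t) = 2*t*(154 + t))
(x((5 - 5)²) + 1835) + N(165) = (2*(5 - 5)²*(154 + (5 - 5)²) + 1835) - 102 = (2*0²*(154 + 0²) + 1835) - 102 = (2*0*(154 + 0) + 1835) - 102 = (2*0*154 + 1835) - 102 = (0 + 1835) - 102 = 1835 - 102 = 1733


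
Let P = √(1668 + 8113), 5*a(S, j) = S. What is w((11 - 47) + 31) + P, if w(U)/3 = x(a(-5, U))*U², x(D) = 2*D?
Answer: -150 + √9781 ≈ -51.101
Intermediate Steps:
a(S, j) = S/5
P = √9781 ≈ 98.899
w(U) = -6*U² (w(U) = 3*((2*((⅕)*(-5)))*U²) = 3*((2*(-1))*U²) = 3*(-2*U²) = -6*U²)
w((11 - 47) + 31) + P = -6*((11 - 47) + 31)² + √9781 = -6*(-36 + 31)² + √9781 = -6*(-5)² + √9781 = -6*25 + √9781 = -150 + √9781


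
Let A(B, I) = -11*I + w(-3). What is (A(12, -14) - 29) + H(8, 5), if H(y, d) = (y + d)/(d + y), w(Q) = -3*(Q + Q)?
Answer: 144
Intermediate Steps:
w(Q) = -6*Q
A(B, I) = 18 - 11*I (A(B, I) = -11*I - 6*(-3) = -11*I + 18 = 18 - 11*I)
H(y, d) = 1 (H(y, d) = (d + y)/(d + y) = 1)
(A(12, -14) - 29) + H(8, 5) = ((18 - 11*(-14)) - 29) + 1 = ((18 + 154) - 29) + 1 = (172 - 29) + 1 = 143 + 1 = 144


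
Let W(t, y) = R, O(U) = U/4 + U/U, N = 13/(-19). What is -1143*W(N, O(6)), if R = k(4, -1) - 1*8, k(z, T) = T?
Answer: 10287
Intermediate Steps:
N = -13/19 (N = 13*(-1/19) = -13/19 ≈ -0.68421)
O(U) = 1 + U/4 (O(U) = U*(1/4) + 1 = U/4 + 1 = 1 + U/4)
R = -9 (R = -1 - 1*8 = -1 - 8 = -9)
W(t, y) = -9
-1143*W(N, O(6)) = -1143*(-9) = 10287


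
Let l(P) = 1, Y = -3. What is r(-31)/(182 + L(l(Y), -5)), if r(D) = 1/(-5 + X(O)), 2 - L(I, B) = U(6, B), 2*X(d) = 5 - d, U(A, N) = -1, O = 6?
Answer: -2/2035 ≈ -0.00098280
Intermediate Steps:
X(d) = 5/2 - d/2 (X(d) = (5 - d)/2 = 5/2 - d/2)
L(I, B) = 3 (L(I, B) = 2 - 1*(-1) = 2 + 1 = 3)
r(D) = -2/11 (r(D) = 1/(-5 + (5/2 - 1/2*6)) = 1/(-5 + (5/2 - 3)) = 1/(-5 - 1/2) = 1/(-11/2) = -2/11)
r(-31)/(182 + L(l(Y), -5)) = -2/(11*(182 + 3)) = -2/11/185 = -2/11*1/185 = -2/2035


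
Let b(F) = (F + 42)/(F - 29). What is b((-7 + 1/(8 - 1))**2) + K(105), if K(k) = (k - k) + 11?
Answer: 14075/883 ≈ 15.940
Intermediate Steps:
b(F) = (42 + F)/(-29 + F)
K(k) = 11 (K(k) = 0 + 11 = 11)
b((-7 + 1/(8 - 1))**2) + K(105) = (42 + (-7 + 1/(8 - 1))**2)/(-29 + (-7 + 1/(8 - 1))**2) + 11 = (42 + (-7 + 1/7)**2)/(-29 + (-7 + 1/7)**2) + 11 = (42 + (-48/7)**2)/(-29 + (-48/7)**2) + 11 = (42 + 2304/49)/(-29 + 2304/49) + 11 = (4362/49)/(883/49) + 11 = (49/883)*(4362/49) + 11 = 4362/883 + 11 = 14075/883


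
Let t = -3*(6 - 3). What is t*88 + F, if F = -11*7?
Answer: -869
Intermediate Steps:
t = -9 (t = -3*3 = -9)
F = -77
t*88 + F = -9*88 - 77 = -792 - 77 = -869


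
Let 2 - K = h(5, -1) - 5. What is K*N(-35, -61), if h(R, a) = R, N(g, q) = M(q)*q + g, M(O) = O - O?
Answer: -70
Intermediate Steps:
M(O) = 0
N(g, q) = g (N(g, q) = 0*q + g = 0 + g = g)
K = 2 (K = 2 - (5 - 5) = 2 - 1*0 = 2 + 0 = 2)
K*N(-35, -61) = 2*(-35) = -70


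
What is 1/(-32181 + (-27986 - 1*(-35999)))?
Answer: -1/24168 ≈ -4.1377e-5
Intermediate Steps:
1/(-32181 + (-27986 - 1*(-35999))) = 1/(-32181 + (-27986 + 35999)) = 1/(-32181 + 8013) = 1/(-24168) = -1/24168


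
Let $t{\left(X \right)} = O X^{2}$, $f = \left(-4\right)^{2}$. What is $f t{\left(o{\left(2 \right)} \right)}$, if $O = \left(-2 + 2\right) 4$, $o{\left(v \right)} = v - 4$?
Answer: $0$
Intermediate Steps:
$o{\left(v \right)} = -4 + v$
$f = 16$
$O = 0$ ($O = 0 \cdot 4 = 0$)
$t{\left(X \right)} = 0$ ($t{\left(X \right)} = 0 X^{2} = 0$)
$f t{\left(o{\left(2 \right)} \right)} = 16 \cdot 0 = 0$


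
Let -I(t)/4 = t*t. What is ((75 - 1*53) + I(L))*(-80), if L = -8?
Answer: 18720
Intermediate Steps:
I(t) = -4*t² (I(t) = -4*t*t = -4*t²)
((75 - 1*53) + I(L))*(-80) = ((75 - 1*53) - 4*(-8)²)*(-80) = ((75 - 53) - 4*64)*(-80) = (22 - 256)*(-80) = -234*(-80) = 18720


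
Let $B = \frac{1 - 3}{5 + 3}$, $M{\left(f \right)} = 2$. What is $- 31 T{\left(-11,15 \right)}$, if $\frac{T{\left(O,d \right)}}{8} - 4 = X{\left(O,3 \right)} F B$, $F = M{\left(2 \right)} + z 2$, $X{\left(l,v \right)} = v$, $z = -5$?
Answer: $-2480$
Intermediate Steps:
$F = -8$ ($F = 2 - 10 = -8$)
$B = - \frac{1}{4}$ ($B = - \frac{2}{8} = \left(-2\right) \frac{1}{8} = - \frac{1}{4} \approx -0.25$)
$T{\left(O,d \right)} = 80$ ($T{\left(O,d \right)} = 32 + 8 \cdot 3 \left(-8\right) \left(- \frac{1}{4}\right) = 32 + 8 \left(\left(-24\right) \left(- \frac{1}{4}\right)\right) = 32 + 8 \cdot 6 = 32 + 48 = 80$)
$- 31 T{\left(-11,15 \right)} = \left(-31\right) 80 = -2480$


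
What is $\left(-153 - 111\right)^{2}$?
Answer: $69696$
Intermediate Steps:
$\left(-153 - 111\right)^{2} = \left(-264\right)^{2} = 69696$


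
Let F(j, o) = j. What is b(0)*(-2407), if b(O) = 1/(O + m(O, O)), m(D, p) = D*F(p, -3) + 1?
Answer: -2407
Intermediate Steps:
m(D, p) = 1 + D*p (m(D, p) = D*p + 1 = 1 + D*p)
b(O) = 1/(1 + O + O²) (b(O) = 1/(O + (1 + O*O)) = 1/(O + (1 + O²)) = 1/(1 + O + O²))
b(0)*(-2407) = -2407/(1 + 0 + 0²) = -2407/(1 + 0 + 0) = -2407/1 = 1*(-2407) = -2407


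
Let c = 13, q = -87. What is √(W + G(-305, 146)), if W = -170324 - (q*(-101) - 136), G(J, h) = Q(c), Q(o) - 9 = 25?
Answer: I*√178941 ≈ 423.01*I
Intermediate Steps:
Q(o) = 34 (Q(o) = 9 + 25 = 34)
G(J, h) = 34
W = -178975 (W = -170324 - (-87*(-101) - 136) = -170324 - (8787 - 136) = -170324 - 1*8651 = -170324 - 8651 = -178975)
√(W + G(-305, 146)) = √(-178975 + 34) = √(-178941) = I*√178941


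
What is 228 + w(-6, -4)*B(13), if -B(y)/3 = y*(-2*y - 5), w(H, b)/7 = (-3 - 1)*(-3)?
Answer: 101784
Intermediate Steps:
w(H, b) = 84 (w(H, b) = 7*((-3 - 1)*(-3)) = 7*(-4*(-3)) = 7*12 = 84)
B(y) = -3*y*(-5 - 2*y) (B(y) = -3*y*(-2*y - 5) = -3*y*(-5 - 2*y))
228 + w(-6, -4)*B(13) = 228 + 84*(3*13*(5 + 2*13)) = 228 + 84*(3*13*(5 + 26)) = 228 + 84*(3*13*31) = 228 + 84*1209 = 228 + 101556 = 101784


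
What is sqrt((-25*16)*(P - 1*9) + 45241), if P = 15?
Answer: sqrt(42841) ≈ 206.98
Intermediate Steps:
sqrt((-25*16)*(P - 1*9) + 45241) = sqrt((-25*16)*(15 - 1*9) + 45241) = sqrt(-400*(15 - 9) + 45241) = sqrt(-400*6 + 45241) = sqrt(-2400 + 45241) = sqrt(42841)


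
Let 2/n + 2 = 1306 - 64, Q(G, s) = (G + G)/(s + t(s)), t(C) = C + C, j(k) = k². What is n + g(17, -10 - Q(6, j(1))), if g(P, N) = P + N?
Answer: 1861/620 ≈ 3.0016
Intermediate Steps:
t(C) = 2*C
Q(G, s) = 2*G/(3*s) (Q(G, s) = (G + G)/(s + 2*s) = (2*G)/((3*s)) = (2*G)*(1/(3*s)) = 2*G/(3*s))
g(P, N) = N + P
n = 1/620 (n = 2/(-2 + (1306 - 64)) = 2/(-2 + 1242) = 2/1240 = 2*(1/1240) = 1/620 ≈ 0.0016129)
n + g(17, -10 - Q(6, j(1))) = 1/620 + ((-10 - 2*6/(3*(1²))) + 17) = 1/620 + ((-10 - 2*6/(3*1)) + 17) = 1/620 + ((-10 - 2*6/3) + 17) = 1/620 + ((-10 - 1*4) + 17) = 1/620 + ((-10 - 4) + 17) = 1/620 + (-14 + 17) = 1/620 + 3 = 1861/620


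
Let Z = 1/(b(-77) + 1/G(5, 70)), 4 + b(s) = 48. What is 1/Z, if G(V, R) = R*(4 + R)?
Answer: 227921/5180 ≈ 44.000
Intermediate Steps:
b(s) = 44 (b(s) = -4 + 48 = 44)
Z = 5180/227921 (Z = 1/(44 + 1/(70*(4 + 70))) = 1/(44 + 1/(70*74)) = 1/(44 + 1/5180) = 1/(227921/5180) = 5180/227921 ≈ 0.022727)
1/Z = 1/(5180/227921) = 227921/5180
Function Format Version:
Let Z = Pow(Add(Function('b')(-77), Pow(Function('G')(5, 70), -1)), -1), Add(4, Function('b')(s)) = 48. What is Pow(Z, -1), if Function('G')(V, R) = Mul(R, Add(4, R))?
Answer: Rational(227921, 5180) ≈ 44.000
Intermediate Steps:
Function('b')(s) = 44 (Function('b')(s) = Add(-4, 48) = 44)
Z = Rational(5180, 227921) (Z = Pow(Add(44, Pow(Mul(70, Add(4, 70)), -1)), -1) = Pow(Add(44, Pow(Mul(70, 74), -1)), -1) = Pow(Add(44, Pow(5180, -1)), -1) = Pow(Add(44, Rational(1, 5180)), -1) = Pow(Rational(227921, 5180), -1) = Rational(5180, 227921) ≈ 0.022727)
Pow(Z, -1) = Pow(Rational(5180, 227921), -1) = Rational(227921, 5180)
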